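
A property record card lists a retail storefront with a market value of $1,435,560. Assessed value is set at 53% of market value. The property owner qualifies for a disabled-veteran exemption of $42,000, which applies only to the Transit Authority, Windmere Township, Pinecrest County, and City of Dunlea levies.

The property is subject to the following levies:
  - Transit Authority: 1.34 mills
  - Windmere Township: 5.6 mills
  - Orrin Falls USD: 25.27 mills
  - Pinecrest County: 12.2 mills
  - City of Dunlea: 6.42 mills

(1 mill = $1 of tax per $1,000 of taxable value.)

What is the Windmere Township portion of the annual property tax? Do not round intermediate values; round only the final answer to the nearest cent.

Assessed value = $1,435,560 × 0.53 = $760,846.8
Windmere Township taxable value = $760,846.8 − $42,000 = $718,846.8
Windmere Township levy = $718,846.8 × 0.0056 = $4,025.54208

$4,025.54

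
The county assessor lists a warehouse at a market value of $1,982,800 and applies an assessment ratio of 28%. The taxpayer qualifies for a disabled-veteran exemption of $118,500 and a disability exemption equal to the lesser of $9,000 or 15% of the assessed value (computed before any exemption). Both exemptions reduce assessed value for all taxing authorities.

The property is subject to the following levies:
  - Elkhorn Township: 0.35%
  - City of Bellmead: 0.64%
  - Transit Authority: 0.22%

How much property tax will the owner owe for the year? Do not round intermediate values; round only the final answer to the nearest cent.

Assessed value = $1,982,800 × 0.28 = $555,184
Disability exemption = min($9,000, 15% × $555,184) = min($9,000, $83,277.6) = $9,000 (dollar cap binds)
Taxable value = $555,184 − $118,500 − $9,000 = $427,684
Elkhorn Township: $427,684 × 0.0035 = $1,496.894
City of Bellmead: $427,684 × 0.0064 = $2,737.1776
Transit Authority: $427,684 × 0.0022 = $940.9048
Total = $5,174.9764

$5,174.98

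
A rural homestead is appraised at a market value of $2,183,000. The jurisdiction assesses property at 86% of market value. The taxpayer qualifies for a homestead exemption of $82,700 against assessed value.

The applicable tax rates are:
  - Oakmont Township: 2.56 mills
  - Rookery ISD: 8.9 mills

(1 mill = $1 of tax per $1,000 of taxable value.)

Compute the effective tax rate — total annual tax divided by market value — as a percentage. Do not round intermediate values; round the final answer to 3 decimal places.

Assessed value = $2,183,000 × 0.86 = $1,877,380
Taxable value = $1,877,380 − $82,700 = $1,794,680
Oakmont Township: $1,794,680 × 0.00256 = $4,594.3808
Rookery ISD: $1,794,680 × 0.0089 = $15,972.652
Total tax = $20,567.0328
Effective rate = $20,567.0328 ÷ $2,183,000 = 0.942% of market value

0.942%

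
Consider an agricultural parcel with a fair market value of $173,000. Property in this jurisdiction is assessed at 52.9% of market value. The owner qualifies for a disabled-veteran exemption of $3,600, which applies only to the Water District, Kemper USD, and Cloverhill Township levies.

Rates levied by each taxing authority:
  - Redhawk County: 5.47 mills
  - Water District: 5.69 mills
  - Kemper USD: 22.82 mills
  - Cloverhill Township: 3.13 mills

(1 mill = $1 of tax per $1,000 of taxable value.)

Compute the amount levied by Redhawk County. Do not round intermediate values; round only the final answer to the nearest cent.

Assessed value = $173,000 × 0.529 = $91,517
Redhawk County taxable value = $91,517 (exemption does not apply)
Redhawk County levy = $91,517 × 0.00547 = $500.59799

$500.60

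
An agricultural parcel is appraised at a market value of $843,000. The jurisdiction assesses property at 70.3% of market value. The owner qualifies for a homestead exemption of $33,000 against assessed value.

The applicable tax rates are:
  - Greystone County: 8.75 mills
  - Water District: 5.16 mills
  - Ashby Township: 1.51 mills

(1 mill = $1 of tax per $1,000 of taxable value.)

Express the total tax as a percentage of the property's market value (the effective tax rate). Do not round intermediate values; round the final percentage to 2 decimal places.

Assessed value = $843,000 × 0.703 = $592,629
Taxable value = $592,629 − $33,000 = $559,629
Greystone County: $559,629 × 0.00875 = $4,896.75375
Water District: $559,629 × 0.00516 = $2,887.68564
Ashby Township: $559,629 × 0.00151 = $845.03979
Total tax = $8,629.47918
Effective rate = $8,629.47918 ÷ $843,000 = 1.02% of market value

1.02%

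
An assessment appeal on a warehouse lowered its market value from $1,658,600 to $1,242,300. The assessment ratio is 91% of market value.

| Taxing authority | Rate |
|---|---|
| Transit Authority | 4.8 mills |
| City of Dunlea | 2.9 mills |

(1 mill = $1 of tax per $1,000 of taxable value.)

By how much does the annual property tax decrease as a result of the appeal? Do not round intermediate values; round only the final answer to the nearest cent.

Old assessed value = $1,658,600 × 0.91 = $1,509,326
New assessed value = $1,242,300 × 0.91 = $1,130,493
Combined rate = 0.0048 + 0.0029 = 0.0077
Old tax = $1,509,326 × 0.0077 = $11,621.8102
New tax = $1,130,493 × 0.0077 = $8,704.7961
Reduction = $11,621.8102 − $8,704.7961 = $2,917.0141

$2,917.01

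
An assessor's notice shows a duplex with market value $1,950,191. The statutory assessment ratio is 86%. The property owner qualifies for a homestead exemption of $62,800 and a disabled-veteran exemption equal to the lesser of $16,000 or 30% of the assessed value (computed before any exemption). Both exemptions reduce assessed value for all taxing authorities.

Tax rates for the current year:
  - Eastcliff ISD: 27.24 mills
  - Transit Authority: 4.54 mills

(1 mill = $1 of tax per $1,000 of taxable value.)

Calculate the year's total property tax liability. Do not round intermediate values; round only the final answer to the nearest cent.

Assessed value = $1,950,191 × 0.86 = $1,677,164.26
Disabled-veteran exemption = min($16,000, 30% × $1,677,164.26) = min($16,000, $503,149.278) = $16,000 (dollar cap binds)
Taxable value = $1,677,164.26 − $62,800 − $16,000 = $1,598,364.26
Eastcliff ISD: $1,598,364.26 × 0.02724 = $43,539.4424424
Transit Authority: $1,598,364.26 × 0.00454 = $7,256.5737404
Total = $50,796.0161828

$50,796.02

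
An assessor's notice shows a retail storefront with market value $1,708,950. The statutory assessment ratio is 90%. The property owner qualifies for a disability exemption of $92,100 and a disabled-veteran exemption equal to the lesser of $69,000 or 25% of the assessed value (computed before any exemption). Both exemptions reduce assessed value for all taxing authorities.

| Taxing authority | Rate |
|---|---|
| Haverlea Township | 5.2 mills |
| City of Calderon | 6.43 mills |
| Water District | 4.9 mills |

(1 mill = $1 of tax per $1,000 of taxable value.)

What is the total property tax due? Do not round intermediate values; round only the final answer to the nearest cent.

Assessed value = $1,708,950 × 0.9 = $1,538,055
Disabled-veteran exemption = min($69,000, 25% × $1,538,055) = min($69,000, $384,513.75) = $69,000 (dollar cap binds)
Taxable value = $1,538,055 − $92,100 − $69,000 = $1,376,955
Haverlea Township: $1,376,955 × 0.0052 = $7,160.166
City of Calderon: $1,376,955 × 0.00643 = $8,853.82065
Water District: $1,376,955 × 0.0049 = $6,747.0795
Total = $22,761.06615

$22,761.07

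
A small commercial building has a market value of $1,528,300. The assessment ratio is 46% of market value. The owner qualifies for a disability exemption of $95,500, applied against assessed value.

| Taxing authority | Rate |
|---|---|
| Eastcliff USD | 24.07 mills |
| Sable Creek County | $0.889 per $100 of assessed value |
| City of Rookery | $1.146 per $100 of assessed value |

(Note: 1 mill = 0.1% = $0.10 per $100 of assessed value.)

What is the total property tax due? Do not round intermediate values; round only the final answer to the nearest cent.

$26,985.95

Assessed value = $1,528,300 × 0.46 = $703,018
Taxable value = $703,018 − $95,500 = $607,518
Eastcliff USD: $607,518 × 0.02407 = $14,622.95826
Sable Creek County: $607,518 × 0.00889 = $5,400.83502
City of Rookery: $607,518 × 0.01146 = $6,962.15628
Total = $26,985.94956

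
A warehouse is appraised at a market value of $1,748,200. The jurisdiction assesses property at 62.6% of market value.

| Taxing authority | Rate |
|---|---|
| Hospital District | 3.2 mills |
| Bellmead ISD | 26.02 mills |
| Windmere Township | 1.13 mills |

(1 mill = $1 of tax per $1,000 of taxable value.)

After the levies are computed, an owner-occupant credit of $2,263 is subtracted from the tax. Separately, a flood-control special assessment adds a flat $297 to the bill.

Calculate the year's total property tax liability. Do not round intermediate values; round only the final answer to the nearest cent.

$31,248.23

Assessed value = $1,748,200 × 0.626 = $1,094,373.2
Hospital District: $1,094,373.2 × 0.0032 = $3,501.99424
Bellmead ISD: $1,094,373.2 × 0.02602 = $28,475.590664
Windmere Township: $1,094,373.2 × 0.00113 = $1,236.641716
Levies subtotal = $33,214.22662
After credit = $33,214.22662 − $2,263 = $30,951.22662
Total = $30,951.22662 + $297 = $31,248.22662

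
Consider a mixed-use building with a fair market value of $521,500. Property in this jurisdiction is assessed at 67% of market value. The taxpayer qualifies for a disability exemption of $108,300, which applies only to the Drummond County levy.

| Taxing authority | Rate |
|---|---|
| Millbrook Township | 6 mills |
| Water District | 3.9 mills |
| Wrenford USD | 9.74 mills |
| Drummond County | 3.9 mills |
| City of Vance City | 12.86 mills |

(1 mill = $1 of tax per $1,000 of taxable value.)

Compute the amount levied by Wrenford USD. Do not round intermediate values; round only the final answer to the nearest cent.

$3,403.20

Assessed value = $521,500 × 0.67 = $349,405
Wrenford USD taxable value = $349,405 (exemption does not apply)
Wrenford USD levy = $349,405 × 0.00974 = $3,403.2047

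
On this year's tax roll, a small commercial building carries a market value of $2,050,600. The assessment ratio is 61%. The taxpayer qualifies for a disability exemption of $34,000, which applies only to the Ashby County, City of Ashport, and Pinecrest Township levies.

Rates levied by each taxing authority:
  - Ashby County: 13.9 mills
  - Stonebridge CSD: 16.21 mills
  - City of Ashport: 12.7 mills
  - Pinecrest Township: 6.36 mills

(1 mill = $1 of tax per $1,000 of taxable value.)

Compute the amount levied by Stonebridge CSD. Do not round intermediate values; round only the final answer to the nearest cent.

$20,276.54

Assessed value = $2,050,600 × 0.61 = $1,250,866
Stonebridge CSD taxable value = $1,250,866 (exemption does not apply)
Stonebridge CSD levy = $1,250,866 × 0.01621 = $20,276.53786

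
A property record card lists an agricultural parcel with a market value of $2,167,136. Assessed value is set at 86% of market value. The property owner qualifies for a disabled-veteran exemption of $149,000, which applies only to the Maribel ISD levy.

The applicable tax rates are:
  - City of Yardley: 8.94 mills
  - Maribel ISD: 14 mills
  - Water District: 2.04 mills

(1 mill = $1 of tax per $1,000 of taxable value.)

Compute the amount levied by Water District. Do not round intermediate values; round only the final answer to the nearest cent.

$3,802.02

Assessed value = $2,167,136 × 0.86 = $1,863,736.96
Water District taxable value = $1,863,736.96 (exemption does not apply)
Water District levy = $1,863,736.96 × 0.00204 = $3,802.0233984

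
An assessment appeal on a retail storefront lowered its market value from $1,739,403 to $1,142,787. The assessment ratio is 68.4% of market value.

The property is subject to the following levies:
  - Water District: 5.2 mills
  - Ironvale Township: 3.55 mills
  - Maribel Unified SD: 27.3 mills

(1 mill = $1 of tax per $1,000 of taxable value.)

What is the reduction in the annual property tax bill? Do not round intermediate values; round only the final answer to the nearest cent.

Old assessed value = $1,739,403 × 0.684 = $1,189,751.652
New assessed value = $1,142,787 × 0.684 = $781,666.308
Combined rate = 0.0052 + 0.00355 + 0.0273 = 0.03605
Old tax = $1,189,751.652 × 0.03605 = $42,890.5470546
New tax = $781,666.308 × 0.03605 = $28,179.0704034
Reduction = $42,890.5470546 − $28,179.0704034 = $14,711.4766512

$14,711.48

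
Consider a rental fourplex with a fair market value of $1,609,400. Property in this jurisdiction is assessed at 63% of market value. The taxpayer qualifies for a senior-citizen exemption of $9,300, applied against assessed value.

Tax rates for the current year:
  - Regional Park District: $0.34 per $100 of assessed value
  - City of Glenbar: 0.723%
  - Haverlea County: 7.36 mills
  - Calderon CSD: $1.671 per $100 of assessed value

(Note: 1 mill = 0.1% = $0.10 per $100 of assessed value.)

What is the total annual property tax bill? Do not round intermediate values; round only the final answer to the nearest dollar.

Assessed value = $1,609,400 × 0.63 = $1,013,922
Taxable value = $1,013,922 − $9,300 = $1,004,622
Regional Park District: $1,004,622 × 0.0034 = $3,415.7148
City of Glenbar: $1,004,622 × 0.00723 = $7,263.41706
Haverlea County: $1,004,622 × 0.00736 = $7,394.01792
Calderon CSD: $1,004,622 × 0.01671 = $16,787.23362
Total = $34,860.3834

$34,860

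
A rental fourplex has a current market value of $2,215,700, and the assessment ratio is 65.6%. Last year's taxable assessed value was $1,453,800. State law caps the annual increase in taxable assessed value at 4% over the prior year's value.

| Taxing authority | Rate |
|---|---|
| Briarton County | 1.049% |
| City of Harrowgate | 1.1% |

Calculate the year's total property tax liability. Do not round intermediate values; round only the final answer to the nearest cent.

$31,235.70

Uncapped assessed value = $2,215,700 × 0.656 = $1,453,499.2
Cap limit = $1,453,800 × 1.04 = $1,511,952
Taxable assessed value = min($1,453,499.2, $1,511,952) = $1,453,499.2 (cap does not bind)
Briarton County: $1,453,499.2 × 0.01049 = $15,247.206608
City of Harrowgate: $1,453,499.2 × 0.011 = $15,988.4912
Total = $31,235.697808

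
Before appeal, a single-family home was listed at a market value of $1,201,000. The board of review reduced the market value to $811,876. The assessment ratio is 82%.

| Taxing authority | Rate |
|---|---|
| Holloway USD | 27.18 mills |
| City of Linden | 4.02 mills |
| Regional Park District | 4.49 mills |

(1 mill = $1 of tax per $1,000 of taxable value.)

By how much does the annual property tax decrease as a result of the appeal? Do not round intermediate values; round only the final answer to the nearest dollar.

$11,388

Old assessed value = $1,201,000 × 0.82 = $984,820
New assessed value = $811,876 × 0.82 = $665,738.32
Combined rate = 0.02718 + 0.00402 + 0.00449 = 0.03569
Old tax = $984,820 × 0.03569 = $35,148.2258
New tax = $665,738.32 × 0.03569 = $23,760.2006408
Reduction = $35,148.2258 − $23,760.2006408 = $11,388.0251592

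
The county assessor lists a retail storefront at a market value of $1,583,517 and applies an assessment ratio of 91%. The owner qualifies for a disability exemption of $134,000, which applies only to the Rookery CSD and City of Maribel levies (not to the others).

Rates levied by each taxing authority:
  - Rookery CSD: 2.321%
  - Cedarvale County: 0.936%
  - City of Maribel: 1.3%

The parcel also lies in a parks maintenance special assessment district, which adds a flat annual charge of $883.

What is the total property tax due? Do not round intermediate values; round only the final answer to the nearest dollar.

Assessed value = $1,583,517 × 0.91 = $1,441,000.47
Rookery CSD: ($1,441,000.47 − $134,000) × 0.02321 = $1,307,000.47 × 0.02321 = $30,335.4809087
Cedarvale County: $1,441,000.47 × 0.00936 = $13,487.7643992
City of Maribel: ($1,441,000.47 − $134,000) × 0.013 = $1,307,000.47 × 0.013 = $16,991.00611
Levies subtotal = $60,814.2514179
Total = $60,814.2514179 + $883 = $61,697.2514179

$61,697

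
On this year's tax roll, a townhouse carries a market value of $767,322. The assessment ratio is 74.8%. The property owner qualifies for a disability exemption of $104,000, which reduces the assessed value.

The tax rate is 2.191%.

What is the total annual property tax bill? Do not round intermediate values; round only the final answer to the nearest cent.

$10,296.75

Assessed value = $767,322 × 0.748 = $573,956.856
Taxable value = $573,956.856 − $104,000 = $469,956.856
Tax = $469,956.856 × 0.02191 = $10,296.75471496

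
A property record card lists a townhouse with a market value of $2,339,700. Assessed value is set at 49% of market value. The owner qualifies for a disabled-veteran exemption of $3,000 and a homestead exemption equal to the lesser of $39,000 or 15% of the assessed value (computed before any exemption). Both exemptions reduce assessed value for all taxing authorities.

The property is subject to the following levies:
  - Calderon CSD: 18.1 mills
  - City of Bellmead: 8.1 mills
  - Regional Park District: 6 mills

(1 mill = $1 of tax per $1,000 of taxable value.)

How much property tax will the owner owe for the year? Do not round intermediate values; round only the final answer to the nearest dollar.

Assessed value = $2,339,700 × 0.49 = $1,146,453
Homestead exemption = min($39,000, 15% × $1,146,453) = min($39,000, $171,967.95) = $39,000 (dollar cap binds)
Taxable value = $1,146,453 − $3,000 − $39,000 = $1,104,453
Calderon CSD: $1,104,453 × 0.0181 = $19,990.5993
City of Bellmead: $1,104,453 × 0.0081 = $8,946.0693
Regional Park District: $1,104,453 × 0.006 = $6,626.718
Total = $35,563.3866

$35,563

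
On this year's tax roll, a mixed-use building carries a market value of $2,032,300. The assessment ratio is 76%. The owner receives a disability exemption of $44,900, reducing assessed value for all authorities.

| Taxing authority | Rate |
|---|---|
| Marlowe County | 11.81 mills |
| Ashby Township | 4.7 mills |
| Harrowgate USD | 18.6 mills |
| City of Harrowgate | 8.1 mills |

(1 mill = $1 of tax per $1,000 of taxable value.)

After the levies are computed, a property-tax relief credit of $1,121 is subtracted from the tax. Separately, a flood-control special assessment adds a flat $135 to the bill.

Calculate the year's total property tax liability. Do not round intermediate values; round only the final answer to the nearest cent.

$63,813.79

Assessed value = $2,032,300 × 0.76 = $1,544,548
Taxable value = $1,544,548 − $44,900 = $1,499,648
Marlowe County: $1,499,648 × 0.01181 = $17,710.84288
Ashby Township: $1,499,648 × 0.0047 = $7,048.3456
Harrowgate USD: $1,499,648 × 0.0186 = $27,893.4528
City of Harrowgate: $1,499,648 × 0.0081 = $12,147.1488
Levies subtotal = $64,799.79008
After credit = $64,799.79008 − $1,121 = $63,678.79008
Total = $63,678.79008 + $135 = $63,813.79008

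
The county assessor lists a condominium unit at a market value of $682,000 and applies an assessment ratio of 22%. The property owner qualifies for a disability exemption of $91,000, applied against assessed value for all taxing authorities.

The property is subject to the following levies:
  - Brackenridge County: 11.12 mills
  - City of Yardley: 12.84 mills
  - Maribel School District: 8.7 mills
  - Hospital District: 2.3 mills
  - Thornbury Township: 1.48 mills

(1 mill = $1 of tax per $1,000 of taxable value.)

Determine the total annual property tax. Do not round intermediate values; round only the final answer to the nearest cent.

$2,151.42

Assessed value = $682,000 × 0.22 = $150,040
Taxable value = $150,040 − $91,000 = $59,040
Brackenridge County: $59,040 × 0.01112 = $656.5248
City of Yardley: $59,040 × 0.01284 = $758.0736
Maribel School District: $59,040 × 0.0087 = $513.648
Hospital District: $59,040 × 0.0023 = $135.792
Thornbury Township: $59,040 × 0.00148 = $87.3792
Total = $656.5248 + $758.0736 + $513.648 + $135.792 + $87.3792 = $2,151.4176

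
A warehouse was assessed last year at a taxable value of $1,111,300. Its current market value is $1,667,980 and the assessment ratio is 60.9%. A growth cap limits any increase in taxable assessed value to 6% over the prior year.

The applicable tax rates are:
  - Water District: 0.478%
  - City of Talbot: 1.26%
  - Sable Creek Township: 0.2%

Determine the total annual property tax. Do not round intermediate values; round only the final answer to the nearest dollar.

Uncapped assessed value = $1,667,980 × 0.609 = $1,015,799.82
Cap limit = $1,111,300 × 1.06 = $1,177,978
Taxable assessed value = min($1,015,799.82, $1,177,978) = $1,015,799.82 (cap does not bind)
Water District: $1,015,799.82 × 0.00478 = $4,855.5231396
City of Talbot: $1,015,799.82 × 0.0126 = $12,799.077732
Sable Creek Township: $1,015,799.82 × 0.002 = $2,031.59964
Total = $19,686.2005116

$19,686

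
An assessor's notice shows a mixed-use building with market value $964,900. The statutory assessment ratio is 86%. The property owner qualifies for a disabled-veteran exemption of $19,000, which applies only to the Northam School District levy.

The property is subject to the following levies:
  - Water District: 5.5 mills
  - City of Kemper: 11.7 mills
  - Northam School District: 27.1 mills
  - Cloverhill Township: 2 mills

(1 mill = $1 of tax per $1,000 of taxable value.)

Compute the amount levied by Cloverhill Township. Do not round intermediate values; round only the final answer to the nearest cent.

Assessed value = $964,900 × 0.86 = $829,814
Cloverhill Township taxable value = $829,814 (exemption does not apply)
Cloverhill Township levy = $829,814 × 0.002 = $1,659.628

$1,659.63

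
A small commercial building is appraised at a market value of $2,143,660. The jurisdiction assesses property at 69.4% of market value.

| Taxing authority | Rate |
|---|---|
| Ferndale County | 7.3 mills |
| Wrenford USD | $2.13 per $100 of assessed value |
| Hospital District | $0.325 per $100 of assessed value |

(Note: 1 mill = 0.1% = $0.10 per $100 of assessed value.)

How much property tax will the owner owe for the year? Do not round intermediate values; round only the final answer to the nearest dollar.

Assessed value = $2,143,660 × 0.694 = $1,487,700.04
Ferndale County: $1,487,700.04 × 0.0073 = $10,860.210292
Wrenford USD: $1,487,700.04 × 0.0213 = $31,688.010852
Hospital District: $1,487,700.04 × 0.00325 = $4,835.02513
Total = $47,383.246274

$47,383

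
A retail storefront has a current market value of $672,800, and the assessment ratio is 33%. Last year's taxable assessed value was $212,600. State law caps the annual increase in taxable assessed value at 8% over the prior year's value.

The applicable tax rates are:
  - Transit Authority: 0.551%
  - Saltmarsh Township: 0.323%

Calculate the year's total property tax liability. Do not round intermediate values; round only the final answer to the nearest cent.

Uncapped assessed value = $672,800 × 0.33 = $222,024
Cap limit = $212,600 × 1.08 = $229,608
Taxable assessed value = min($222,024, $229,608) = $222,024 (cap does not bind)
Transit Authority: $222,024 × 0.00551 = $1,223.35224
Saltmarsh Township: $222,024 × 0.00323 = $717.13752
Total = $1,940.48976

$1,940.49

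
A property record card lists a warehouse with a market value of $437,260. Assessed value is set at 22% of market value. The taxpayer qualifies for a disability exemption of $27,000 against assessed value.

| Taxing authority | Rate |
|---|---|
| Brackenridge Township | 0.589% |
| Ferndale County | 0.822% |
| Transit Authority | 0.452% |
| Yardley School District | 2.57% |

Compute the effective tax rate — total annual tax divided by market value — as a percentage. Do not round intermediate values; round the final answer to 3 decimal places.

Assessed value = $437,260 × 0.22 = $96,197.2
Taxable value = $96,197.2 − $27,000 = $69,197.2
Brackenridge Township: $69,197.2 × 0.00589 = $407.571508
Ferndale County: $69,197.2 × 0.00822 = $568.800984
Transit Authority: $69,197.2 × 0.00452 = $312.771344
Yardley School District: $69,197.2 × 0.0257 = $1,778.36804
Total tax = $3,067.511876
Effective rate = $3,067.511876 ÷ $437,260 = 0.702% of market value

0.702%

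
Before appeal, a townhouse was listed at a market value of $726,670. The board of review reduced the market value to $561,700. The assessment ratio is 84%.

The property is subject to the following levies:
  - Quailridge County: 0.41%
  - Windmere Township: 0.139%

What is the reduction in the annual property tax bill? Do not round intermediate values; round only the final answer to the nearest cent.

Old assessed value = $726,670 × 0.84 = $610,402.8
New assessed value = $561,700 × 0.84 = $471,828
Combined rate = 0.0041 + 0.00139 = 0.00549
Old tax = $610,402.8 × 0.00549 = $3,351.111372
New tax = $471,828 × 0.00549 = $2,590.33572
Reduction = $3,351.111372 − $2,590.33572 = $760.775652

$760.78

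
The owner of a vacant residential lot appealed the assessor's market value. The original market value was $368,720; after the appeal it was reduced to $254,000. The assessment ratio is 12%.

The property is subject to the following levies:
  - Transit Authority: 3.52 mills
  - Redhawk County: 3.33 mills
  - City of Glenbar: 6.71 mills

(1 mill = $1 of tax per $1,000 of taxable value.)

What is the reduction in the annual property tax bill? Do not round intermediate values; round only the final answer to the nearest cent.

$186.67

Old assessed value = $368,720 × 0.12 = $44,246.4
New assessed value = $254,000 × 0.12 = $30,480
Combined rate = 0.00352 + 0.00333 + 0.00671 = 0.01356
Old tax = $44,246.4 × 0.01356 = $599.981184
New tax = $30,480 × 0.01356 = $413.3088
Reduction = $599.981184 − $413.3088 = $186.672384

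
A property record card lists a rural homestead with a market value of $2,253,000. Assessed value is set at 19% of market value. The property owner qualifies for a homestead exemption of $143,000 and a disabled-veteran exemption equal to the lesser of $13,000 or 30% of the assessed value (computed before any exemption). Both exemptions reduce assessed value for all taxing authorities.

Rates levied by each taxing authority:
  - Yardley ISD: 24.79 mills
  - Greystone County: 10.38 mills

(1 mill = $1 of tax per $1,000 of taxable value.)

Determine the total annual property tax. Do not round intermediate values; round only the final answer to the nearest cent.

$9,568.70

Assessed value = $2,253,000 × 0.19 = $428,070
Disabled-veteran exemption = min($13,000, 30% × $428,070) = min($13,000, $128,421) = $13,000 (dollar cap binds)
Taxable value = $428,070 − $143,000 − $13,000 = $272,070
Yardley ISD: $272,070 × 0.02479 = $6,744.6153
Greystone County: $272,070 × 0.01038 = $2,824.0866
Total = $9,568.7019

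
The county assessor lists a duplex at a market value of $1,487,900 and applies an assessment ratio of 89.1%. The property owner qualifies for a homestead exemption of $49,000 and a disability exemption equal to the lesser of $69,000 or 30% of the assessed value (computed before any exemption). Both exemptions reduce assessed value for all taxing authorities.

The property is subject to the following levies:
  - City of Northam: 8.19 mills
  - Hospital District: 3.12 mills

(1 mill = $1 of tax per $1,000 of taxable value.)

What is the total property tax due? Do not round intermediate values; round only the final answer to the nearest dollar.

Assessed value = $1,487,900 × 0.891 = $1,325,718.9
Disability exemption = min($69,000, 30% × $1,325,718.9) = min($69,000, $397,715.67) = $69,000 (dollar cap binds)
Taxable value = $1,325,718.9 − $49,000 − $69,000 = $1,207,718.9
City of Northam: $1,207,718.9 × 0.00819 = $9,891.217791
Hospital District: $1,207,718.9 × 0.00312 = $3,768.082968
Total = $13,659.300759

$13,659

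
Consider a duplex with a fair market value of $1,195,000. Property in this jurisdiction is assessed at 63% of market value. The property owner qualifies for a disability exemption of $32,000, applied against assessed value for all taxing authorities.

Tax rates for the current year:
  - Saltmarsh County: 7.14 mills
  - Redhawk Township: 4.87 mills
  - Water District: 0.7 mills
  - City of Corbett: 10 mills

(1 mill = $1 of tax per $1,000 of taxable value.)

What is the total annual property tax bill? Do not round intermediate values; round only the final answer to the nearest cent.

Assessed value = $1,195,000 × 0.63 = $752,850
Taxable value = $752,850 − $32,000 = $720,850
Saltmarsh County: $720,850 × 0.00714 = $5,146.869
Redhawk Township: $720,850 × 0.00487 = $3,510.5395
Water District: $720,850 × 0.0007 = $504.595
City of Corbett: $720,850 × 0.01 = $7,208.5
Total = $5,146.869 + $3,510.5395 + $504.595 + $7,208.5 = $16,370.5035

$16,370.50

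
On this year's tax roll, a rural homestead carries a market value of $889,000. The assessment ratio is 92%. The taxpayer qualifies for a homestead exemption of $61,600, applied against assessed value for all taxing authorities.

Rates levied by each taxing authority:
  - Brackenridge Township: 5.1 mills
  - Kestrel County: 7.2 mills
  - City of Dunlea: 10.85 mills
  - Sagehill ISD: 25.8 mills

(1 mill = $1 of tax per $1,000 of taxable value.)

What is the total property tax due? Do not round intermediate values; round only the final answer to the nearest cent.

$37,019.91

Assessed value = $889,000 × 0.92 = $817,880
Taxable value = $817,880 − $61,600 = $756,280
Brackenridge Township: $756,280 × 0.0051 = $3,857.028
Kestrel County: $756,280 × 0.0072 = $5,445.216
City of Dunlea: $756,280 × 0.01085 = $8,205.638
Sagehill ISD: $756,280 × 0.0258 = $19,512.024
Total = $3,857.028 + $5,445.216 + $8,205.638 + $19,512.024 = $37,019.906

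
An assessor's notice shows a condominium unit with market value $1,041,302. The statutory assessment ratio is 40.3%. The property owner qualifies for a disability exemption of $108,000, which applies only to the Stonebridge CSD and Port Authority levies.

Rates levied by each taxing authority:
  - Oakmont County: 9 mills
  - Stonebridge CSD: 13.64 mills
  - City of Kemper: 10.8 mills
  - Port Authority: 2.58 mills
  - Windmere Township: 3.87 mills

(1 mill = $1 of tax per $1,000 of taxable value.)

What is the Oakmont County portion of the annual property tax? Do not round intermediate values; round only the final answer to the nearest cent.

$3,776.80

Assessed value = $1,041,302 × 0.403 = $419,644.706
Oakmont County taxable value = $419,644.706 (exemption does not apply)
Oakmont County levy = $419,644.706 × 0.009 = $3,776.802354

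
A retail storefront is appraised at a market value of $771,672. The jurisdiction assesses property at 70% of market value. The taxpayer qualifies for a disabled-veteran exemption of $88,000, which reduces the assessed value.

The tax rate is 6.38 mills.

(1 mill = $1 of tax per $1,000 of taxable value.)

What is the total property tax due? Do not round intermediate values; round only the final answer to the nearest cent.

$2,884.85

Assessed value = $771,672 × 0.7 = $540,170.4
Taxable value = $540,170.4 − $88,000 = $452,170.4
Tax = $452,170.4 × 0.00638 = $2,884.847152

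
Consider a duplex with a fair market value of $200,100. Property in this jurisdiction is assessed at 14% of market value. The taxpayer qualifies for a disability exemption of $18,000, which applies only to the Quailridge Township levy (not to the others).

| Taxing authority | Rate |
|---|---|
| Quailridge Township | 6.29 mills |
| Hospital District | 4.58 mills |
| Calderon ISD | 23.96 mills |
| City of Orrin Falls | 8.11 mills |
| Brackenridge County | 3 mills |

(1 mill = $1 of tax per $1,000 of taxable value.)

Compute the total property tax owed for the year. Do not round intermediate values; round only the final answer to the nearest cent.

Assessed value = $200,100 × 0.14 = $28,014
Quailridge Township: ($28,014 − $18,000) × 0.00629 = $10,014 × 0.00629 = $62.98806
Hospital District: $28,014 × 0.00458 = $128.30412
Calderon ISD: $28,014 × 0.02396 = $671.21544
City of Orrin Falls: $28,014 × 0.00811 = $227.19354
Brackenridge County: $28,014 × 0.003 = $84.042
Total = $1,173.74316

$1,173.74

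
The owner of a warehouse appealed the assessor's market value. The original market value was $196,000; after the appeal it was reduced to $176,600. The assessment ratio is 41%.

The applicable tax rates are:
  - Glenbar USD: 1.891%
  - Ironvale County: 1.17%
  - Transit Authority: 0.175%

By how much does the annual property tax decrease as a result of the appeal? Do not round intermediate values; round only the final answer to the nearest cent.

Old assessed value = $196,000 × 0.41 = $80,360
New assessed value = $176,600 × 0.41 = $72,406
Combined rate = 0.01891 + 0.0117 + 0.00175 = 0.03236
Old tax = $80,360 × 0.03236 = $2,600.4496
New tax = $72,406 × 0.03236 = $2,343.05816
Reduction = $2,600.4496 − $2,343.05816 = $257.39144

$257.39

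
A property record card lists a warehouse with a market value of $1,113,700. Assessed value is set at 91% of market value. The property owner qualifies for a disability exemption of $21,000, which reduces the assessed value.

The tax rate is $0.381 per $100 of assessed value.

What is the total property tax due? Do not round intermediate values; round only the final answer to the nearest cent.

$3,781.30

Assessed value = $1,113,700 × 0.91 = $1,013,467
Taxable value = $1,013,467 − $21,000 = $992,467
Tax = $992,467 × 0.00381 = $3,781.29927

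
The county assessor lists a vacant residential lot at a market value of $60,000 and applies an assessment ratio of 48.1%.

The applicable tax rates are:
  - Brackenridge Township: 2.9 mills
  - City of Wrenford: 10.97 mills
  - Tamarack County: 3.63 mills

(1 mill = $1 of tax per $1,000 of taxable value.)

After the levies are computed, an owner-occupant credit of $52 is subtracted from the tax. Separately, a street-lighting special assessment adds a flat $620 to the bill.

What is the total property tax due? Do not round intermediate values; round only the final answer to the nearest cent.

Assessed value = $60,000 × 0.481 = $28,860
Brackenridge Township: $28,860 × 0.0029 = $83.694
City of Wrenford: $28,860 × 0.01097 = $316.5942
Tamarack County: $28,860 × 0.00363 = $104.7618
Levies subtotal = $505.05
After credit = $505.05 − $52 = $453.05
Total = $453.05 + $620 = $1,073.05

$1,073.05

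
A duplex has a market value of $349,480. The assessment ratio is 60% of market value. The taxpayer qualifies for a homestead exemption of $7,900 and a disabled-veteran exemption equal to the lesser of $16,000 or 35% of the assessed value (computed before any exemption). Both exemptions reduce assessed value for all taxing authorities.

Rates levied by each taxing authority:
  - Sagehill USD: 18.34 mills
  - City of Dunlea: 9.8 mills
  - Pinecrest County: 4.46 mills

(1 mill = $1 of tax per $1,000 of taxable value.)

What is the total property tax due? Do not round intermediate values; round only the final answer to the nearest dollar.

Assessed value = $349,480 × 0.6 = $209,688
Disabled-veteran exemption = min($16,000, 35% × $209,688) = min($16,000, $73,390.8) = $16,000 (dollar cap binds)
Taxable value = $209,688 − $7,900 − $16,000 = $185,788
Sagehill USD: $185,788 × 0.01834 = $3,407.35192
City of Dunlea: $185,788 × 0.0098 = $1,820.7224
Pinecrest County: $185,788 × 0.00446 = $828.61448
Total = $6,056.6888

$6,057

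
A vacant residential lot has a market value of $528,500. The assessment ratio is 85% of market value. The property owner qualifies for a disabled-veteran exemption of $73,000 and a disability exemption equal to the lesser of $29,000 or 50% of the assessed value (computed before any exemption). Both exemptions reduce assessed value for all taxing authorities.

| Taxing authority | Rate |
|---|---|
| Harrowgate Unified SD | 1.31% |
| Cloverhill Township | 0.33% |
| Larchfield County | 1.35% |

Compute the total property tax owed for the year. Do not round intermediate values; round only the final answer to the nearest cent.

Assessed value = $528,500 × 0.85 = $449,225
Disability exemption = min($29,000, 50% × $449,225) = min($29,000, $224,612.5) = $29,000 (dollar cap binds)
Taxable value = $449,225 − $73,000 − $29,000 = $347,225
Harrowgate Unified SD: $347,225 × 0.0131 = $4,548.6475
Cloverhill Township: $347,225 × 0.0033 = $1,145.8425
Larchfield County: $347,225 × 0.0135 = $4,687.5375
Total = $10,382.0275

$10,382.03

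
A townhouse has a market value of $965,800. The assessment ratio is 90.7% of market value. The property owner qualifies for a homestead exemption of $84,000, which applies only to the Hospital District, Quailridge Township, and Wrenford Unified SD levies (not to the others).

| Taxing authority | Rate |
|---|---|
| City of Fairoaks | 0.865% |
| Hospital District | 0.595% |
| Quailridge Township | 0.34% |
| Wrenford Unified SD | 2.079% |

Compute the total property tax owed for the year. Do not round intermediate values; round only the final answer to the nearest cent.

Assessed value = $965,800 × 0.907 = $875,980.6
City of Fairoaks: $875,980.6 × 0.00865 = $7,577.23219
Hospital District: ($875,980.6 − $84,000) × 0.00595 = $791,980.6 × 0.00595 = $4,712.28457
Quailridge Township: ($875,980.6 − $84,000) × 0.0034 = $791,980.6 × 0.0034 = $2,692.73404
Wrenford Unified SD: ($875,980.6 − $84,000) × 0.02079 = $791,980.6 × 0.02079 = $16,465.276674
Total = $31,447.527474

$31,447.53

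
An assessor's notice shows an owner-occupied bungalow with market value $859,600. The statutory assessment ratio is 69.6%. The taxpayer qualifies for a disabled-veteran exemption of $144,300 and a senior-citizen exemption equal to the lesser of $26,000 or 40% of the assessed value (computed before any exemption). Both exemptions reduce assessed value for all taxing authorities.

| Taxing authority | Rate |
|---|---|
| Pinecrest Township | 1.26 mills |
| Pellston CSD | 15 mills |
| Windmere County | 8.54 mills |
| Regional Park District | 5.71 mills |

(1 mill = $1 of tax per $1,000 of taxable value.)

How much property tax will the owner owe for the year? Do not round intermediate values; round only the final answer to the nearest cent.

Assessed value = $859,600 × 0.696 = $598,281.6
Senior-citizen exemption = min($26,000, 40% × $598,281.6) = min($26,000, $239,312.64) = $26,000 (dollar cap binds)
Taxable value = $598,281.6 − $144,300 − $26,000 = $427,981.6
Pinecrest Township: $427,981.6 × 0.00126 = $539.256816
Pellston CSD: $427,981.6 × 0.015 = $6,419.724
Windmere County: $427,981.6 × 0.00854 = $3,654.962864
Regional Park District: $427,981.6 × 0.00571 = $2,443.774936
Total = $13,057.718616

$13,057.72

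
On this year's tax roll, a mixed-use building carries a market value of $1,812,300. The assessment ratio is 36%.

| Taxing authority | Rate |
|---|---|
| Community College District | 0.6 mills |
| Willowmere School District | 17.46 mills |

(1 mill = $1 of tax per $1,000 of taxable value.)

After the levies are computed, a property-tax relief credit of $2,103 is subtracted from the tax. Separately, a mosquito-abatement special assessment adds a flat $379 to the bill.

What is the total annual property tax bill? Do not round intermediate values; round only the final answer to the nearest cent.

Assessed value = $1,812,300 × 0.36 = $652,428
Community College District: $652,428 × 0.0006 = $391.4568
Willowmere School District: $652,428 × 0.01746 = $11,391.39288
Levies subtotal = $11,782.84968
After credit = $11,782.84968 − $2,103 = $9,679.84968
Total = $9,679.84968 + $379 = $10,058.84968

$10,058.85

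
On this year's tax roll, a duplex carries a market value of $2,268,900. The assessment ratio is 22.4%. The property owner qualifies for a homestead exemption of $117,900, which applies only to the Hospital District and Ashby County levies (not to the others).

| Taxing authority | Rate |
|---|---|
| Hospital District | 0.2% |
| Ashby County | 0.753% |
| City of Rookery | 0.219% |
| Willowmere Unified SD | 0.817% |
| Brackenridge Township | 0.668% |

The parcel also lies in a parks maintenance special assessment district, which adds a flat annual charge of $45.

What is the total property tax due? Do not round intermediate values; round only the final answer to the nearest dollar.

$12,425

Assessed value = $2,268,900 × 0.224 = $508,233.6
Hospital District: ($508,233.6 − $117,900) × 0.002 = $390,333.6 × 0.002 = $780.6672
Ashby County: ($508,233.6 − $117,900) × 0.00753 = $390,333.6 × 0.00753 = $2,939.212008
City of Rookery: $508,233.6 × 0.00219 = $1,113.031584
Willowmere Unified SD: $508,233.6 × 0.00817 = $4,152.268512
Brackenridge Township: $508,233.6 × 0.00668 = $3,395.000448
Levies subtotal = $12,380.179752
Total = $12,380.179752 + $45 = $12,425.179752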